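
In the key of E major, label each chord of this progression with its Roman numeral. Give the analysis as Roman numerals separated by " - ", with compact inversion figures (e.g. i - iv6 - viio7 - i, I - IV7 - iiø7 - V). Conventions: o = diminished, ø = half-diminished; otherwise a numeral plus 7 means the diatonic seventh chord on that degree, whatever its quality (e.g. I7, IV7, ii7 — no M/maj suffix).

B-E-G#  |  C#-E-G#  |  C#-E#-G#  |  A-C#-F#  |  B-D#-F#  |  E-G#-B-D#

I64 - vi - V/ii - ii6 - V - I7

B-E-G# has root E, degree 1 in E major, so I64.
C#-E-G#: minor triad on C# = scale degree 6 → vi.
C#-E#-G# is the secondary dominant of ii (major triad on C#): V/ii.
A-C#-F#: root F# is the supertonic; minor triad there is ii6.
B-D#-F# has root B, degree 5 in E major, so V.
E-G#-B-D# has root E, degree 1 in E major, so I7.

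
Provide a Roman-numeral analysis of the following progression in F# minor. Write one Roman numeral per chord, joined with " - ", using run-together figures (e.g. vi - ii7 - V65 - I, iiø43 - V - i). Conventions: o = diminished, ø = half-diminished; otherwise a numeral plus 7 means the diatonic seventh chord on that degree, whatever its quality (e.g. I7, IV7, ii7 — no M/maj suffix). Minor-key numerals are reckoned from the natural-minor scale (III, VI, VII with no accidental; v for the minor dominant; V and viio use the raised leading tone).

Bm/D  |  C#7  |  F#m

iv6 - V7 - i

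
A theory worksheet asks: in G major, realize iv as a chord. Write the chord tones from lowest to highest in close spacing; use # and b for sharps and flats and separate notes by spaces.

iv is the minor subdominant, borrowed from the parallel minor. In G major that root is C.
So the chord is C-Eb-G, a minor triad.

C Eb G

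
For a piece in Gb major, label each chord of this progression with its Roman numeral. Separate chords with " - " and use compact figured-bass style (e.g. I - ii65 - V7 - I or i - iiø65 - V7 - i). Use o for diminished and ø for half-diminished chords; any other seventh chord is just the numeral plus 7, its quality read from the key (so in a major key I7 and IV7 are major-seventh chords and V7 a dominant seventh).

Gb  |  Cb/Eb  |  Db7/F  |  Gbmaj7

Gb has root Gb, degree 1 in Gb major, so I.
Cb/Eb has root Cb, degree 4 in Gb major, so IV6.
Db7/F: root Db is the dominant; dominant seventh chord there is V65.
Gbmaj7: root Gb is the tonic; major seventh chord there is I7.

I - IV6 - V65 - I7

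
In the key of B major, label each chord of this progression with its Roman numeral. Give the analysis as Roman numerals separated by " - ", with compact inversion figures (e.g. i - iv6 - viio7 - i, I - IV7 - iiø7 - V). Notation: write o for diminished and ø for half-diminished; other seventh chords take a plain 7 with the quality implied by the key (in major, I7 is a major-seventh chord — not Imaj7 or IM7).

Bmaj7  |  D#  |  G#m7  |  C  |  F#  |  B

Bmaj7 has root B, degree 1 in B major, so I7.
D#: chromatic; D# is V of vi, so V/vi.
G#m7: root G# is the submediant; minor seventh chord there is vi7.
C: major triad on C — chromatic; C is the lowered second degree, so this is the Neapolitan chord, bII.
F#: root F# is the dominant; major triad there is V.
B has root B, degree 1 in B major, so I.

I7 - V/vi - vi7 - bII - V - I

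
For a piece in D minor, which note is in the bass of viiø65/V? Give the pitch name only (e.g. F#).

The applied chord viiø65/V is rooted on G#: G#-B-D-F#.
The figure 65 means first inversion — the third is in the bass.

B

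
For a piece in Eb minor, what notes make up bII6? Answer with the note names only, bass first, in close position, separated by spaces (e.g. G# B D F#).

Ab Cb Fb

Scale degree 2 in Eb minor is F; lowering it a half step gives Fb. bII6 is the Neapolitan sixth — a major triad on the lowered second degree, here in its customary first inversion.
So the chord is Fb-Ab-Cb, a major triad.
With the 6 figure the chord is in first inversion; from the bass Ab upward in close position it reads Ab-Cb-Fb.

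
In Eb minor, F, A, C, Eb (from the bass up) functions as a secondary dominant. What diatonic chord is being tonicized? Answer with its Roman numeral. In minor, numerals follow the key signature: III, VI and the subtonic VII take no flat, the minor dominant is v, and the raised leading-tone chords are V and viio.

The chord is a dominant seventh chord on F.
A dominant resolves down a perfect fifth: F → Bb. In Eb minor, Bb is scale degree 5, i.e. V.

V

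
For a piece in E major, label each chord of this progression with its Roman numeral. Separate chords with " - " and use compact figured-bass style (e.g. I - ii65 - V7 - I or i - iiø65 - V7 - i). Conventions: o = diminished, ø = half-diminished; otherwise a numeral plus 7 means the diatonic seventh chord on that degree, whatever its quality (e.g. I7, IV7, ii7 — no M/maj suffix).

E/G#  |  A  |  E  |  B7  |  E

E/G#: root E is the tonic; major triad there is I6.
A: root A is the subdominant; major triad there is IV.
E: major triad on E = scale degree 1 → I.
B7 has root B, degree 5 in E major, so V7.
E: major triad on E = scale degree 1 → I.

I6 - IV - I - V7 - I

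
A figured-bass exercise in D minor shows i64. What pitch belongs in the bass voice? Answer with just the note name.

A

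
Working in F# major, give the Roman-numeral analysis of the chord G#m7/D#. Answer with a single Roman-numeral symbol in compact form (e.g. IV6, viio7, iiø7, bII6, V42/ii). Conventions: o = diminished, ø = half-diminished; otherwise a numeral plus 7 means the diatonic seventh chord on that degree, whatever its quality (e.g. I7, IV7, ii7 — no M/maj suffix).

The pitches G#-B-D#-F# form a minor seventh chord rooted on G#.
In F# major, G# is the supertonic; the diatonic minor seventh chord there is ii7.
With D# in the bass the chord is in second inversion, so the figured bass is 43.

ii43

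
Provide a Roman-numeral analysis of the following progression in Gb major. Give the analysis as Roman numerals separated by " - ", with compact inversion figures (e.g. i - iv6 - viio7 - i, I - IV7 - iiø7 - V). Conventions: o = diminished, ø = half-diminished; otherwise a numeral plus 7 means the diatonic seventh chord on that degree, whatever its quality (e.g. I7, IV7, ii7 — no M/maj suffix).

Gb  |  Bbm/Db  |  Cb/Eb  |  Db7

Gb: major triad on Gb = scale degree 1 → I.
Bbm/Db: minor triad on Bb = scale degree 3 → iii6.
Cb/Eb: major triad on Cb = scale degree 4 → IV6.
Db7: dominant seventh chord on Db = scale degree 5 → V7.

I - iii6 - IV6 - V7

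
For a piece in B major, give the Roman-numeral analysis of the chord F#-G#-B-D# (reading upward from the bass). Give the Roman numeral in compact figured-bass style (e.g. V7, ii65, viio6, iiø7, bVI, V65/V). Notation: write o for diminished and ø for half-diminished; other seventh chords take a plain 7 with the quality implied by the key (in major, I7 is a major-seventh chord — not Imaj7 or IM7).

vi42

The pitches G#-B-D#-F# form a minor seventh chord rooted on G#.
In B major, G# is the submediant; the diatonic minor seventh chord there is vi7.
With F# in the bass the chord is in third inversion, so the figured bass is 42.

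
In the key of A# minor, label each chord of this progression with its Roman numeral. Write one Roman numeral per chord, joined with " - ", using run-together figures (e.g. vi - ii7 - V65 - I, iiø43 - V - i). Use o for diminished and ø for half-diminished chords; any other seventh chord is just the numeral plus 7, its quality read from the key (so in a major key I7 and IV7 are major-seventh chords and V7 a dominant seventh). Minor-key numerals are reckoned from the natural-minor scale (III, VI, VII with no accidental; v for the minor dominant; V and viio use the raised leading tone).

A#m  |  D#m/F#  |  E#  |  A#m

i - iv6 - V - i

A#m has root A#, degree 1 in A# minor, so i.
D#m/F#: minor triad on D# = scale degree 4 → iv6.
E# has root E#, degree 5 in A# minor, so V.
A#m: minor triad on A# = scale degree 1 → i.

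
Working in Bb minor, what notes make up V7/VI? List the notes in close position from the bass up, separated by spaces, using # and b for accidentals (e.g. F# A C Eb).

Db F Ab Cb

The slash means an applied dominant: we want the dominant of VI. In Bb minor, VI is Gb major, and its dominant is built on Db.
Building a dominant seventh chord on Db gives Db-F-Ab-Cb.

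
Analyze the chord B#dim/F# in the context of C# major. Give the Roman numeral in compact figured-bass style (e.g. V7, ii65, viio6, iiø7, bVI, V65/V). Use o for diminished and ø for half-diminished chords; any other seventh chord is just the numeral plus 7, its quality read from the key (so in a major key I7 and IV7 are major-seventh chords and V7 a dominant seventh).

viio64

Stacked in thirds the chord is B#-D#-F#: a diminished triad on B#.
B# is scale degree 7 in C# major, and a diminished triad on that degree is written viio.
With F# in the bass the chord is in second inversion, so the figured bass is 64.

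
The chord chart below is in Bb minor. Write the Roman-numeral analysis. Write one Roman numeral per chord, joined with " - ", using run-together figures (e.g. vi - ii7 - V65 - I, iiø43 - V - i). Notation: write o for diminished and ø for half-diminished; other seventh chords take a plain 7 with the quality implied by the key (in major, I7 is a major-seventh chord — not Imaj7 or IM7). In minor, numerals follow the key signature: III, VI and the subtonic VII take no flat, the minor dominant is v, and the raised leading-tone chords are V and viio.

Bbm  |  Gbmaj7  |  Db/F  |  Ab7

Bbm: root Bb is the tonic; minor triad there is i.
Gbmaj7: major seventh chord on Gb = scale degree 6 → VI7.
Db/F has root Db, degree 3 in Bb minor, so III6.
Ab7: root Ab is the subtonic; dominant seventh chord there is VII7.

i - VI7 - III6 - VII7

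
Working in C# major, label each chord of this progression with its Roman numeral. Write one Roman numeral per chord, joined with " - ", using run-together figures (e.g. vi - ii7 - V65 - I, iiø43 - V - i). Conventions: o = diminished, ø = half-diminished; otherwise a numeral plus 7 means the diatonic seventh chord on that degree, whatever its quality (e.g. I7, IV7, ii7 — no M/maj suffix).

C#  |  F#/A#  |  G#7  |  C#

I - IV6 - V7 - I

C#: major triad on C# = scale degree 1 → I.
F#/A# has root F#, degree 4 in C# major, so IV6.
G#7: root G# is the dominant; dominant seventh chord there is V7.
C#: major triad on C# = scale degree 1 → I.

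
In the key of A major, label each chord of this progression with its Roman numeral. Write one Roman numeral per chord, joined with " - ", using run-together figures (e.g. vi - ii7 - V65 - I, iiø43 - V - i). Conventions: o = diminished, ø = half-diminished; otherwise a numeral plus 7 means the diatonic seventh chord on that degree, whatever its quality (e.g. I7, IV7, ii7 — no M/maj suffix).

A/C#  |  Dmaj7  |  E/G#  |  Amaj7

I6 - IV7 - V6 - I7

A/C#: major triad on A = scale degree 1 → I6.
Dmaj7: root D is the subdominant; major seventh chord there is IV7.
E/G# has root E, degree 5 in A major, so V6.
Amaj7: major seventh chord on A = scale degree 1 → I7.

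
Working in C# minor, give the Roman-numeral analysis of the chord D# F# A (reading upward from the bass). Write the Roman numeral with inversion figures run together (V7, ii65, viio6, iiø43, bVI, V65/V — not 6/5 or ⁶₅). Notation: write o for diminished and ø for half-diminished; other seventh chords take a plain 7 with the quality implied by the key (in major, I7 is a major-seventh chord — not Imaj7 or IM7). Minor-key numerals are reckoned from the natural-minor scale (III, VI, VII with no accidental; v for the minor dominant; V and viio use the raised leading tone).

iio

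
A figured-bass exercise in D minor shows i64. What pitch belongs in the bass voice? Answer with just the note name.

A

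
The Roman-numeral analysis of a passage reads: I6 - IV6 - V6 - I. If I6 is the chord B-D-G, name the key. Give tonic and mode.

The chord G/B is a major triad rooted on G; its label is I6.
If G is scale degree 1 and the mode makes that degree carry a major triad, the tonic is G and the mode is major.

G major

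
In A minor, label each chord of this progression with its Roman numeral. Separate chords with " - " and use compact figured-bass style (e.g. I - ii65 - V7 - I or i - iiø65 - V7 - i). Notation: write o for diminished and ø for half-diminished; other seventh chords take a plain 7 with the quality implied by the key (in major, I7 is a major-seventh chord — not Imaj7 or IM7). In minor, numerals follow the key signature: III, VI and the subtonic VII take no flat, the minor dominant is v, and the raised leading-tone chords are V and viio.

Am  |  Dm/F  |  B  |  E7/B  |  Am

i - iv6 - V/V - V43 - i

Am: root A is the tonic; minor triad there is i.
Dm/F has root D, degree 4 in A minor, so iv6.
B: a major triad on B, the applied dominant of V → V/V.
E7/B has root E, degree 5 in A minor, so V43.
Am: root A is the tonic; minor triad there is i.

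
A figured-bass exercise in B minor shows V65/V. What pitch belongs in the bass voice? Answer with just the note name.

The applied chord V65/V is rooted on C#: C#-E#-G#-B.
The figure 65 means first inversion — the third is in the bass.

E#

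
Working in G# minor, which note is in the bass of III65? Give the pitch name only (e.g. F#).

III in G# minor has root B; the chord is B-D#-F#-A#.
The figure 65 means first inversion — the third is in the bass.

D#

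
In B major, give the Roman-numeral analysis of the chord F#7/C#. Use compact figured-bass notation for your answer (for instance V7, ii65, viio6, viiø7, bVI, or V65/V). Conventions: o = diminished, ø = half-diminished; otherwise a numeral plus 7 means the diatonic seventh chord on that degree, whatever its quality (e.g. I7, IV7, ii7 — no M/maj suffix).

Stacked in thirds the chord is F#-A#-C#-E: a dominant seventh chord on F#.
F# is scale degree 5 in B major, and a dominant seventh chord on that degree is written V7.
With C# in the bass the chord is in second inversion, so the figured bass is 43.

V43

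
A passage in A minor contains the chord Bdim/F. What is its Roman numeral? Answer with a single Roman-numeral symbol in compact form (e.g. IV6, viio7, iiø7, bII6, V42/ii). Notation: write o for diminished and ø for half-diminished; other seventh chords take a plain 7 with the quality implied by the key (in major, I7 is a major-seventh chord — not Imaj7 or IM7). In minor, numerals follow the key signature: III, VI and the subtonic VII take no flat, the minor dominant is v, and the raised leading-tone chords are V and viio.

Stacked in thirds the chord is B-D-F: a diminished triad on B.
B is scale degree 2 in A minor, and a diminished triad on that degree is written iio.
With F in the bass the chord is in second inversion, so the figured bass is 64.

iio64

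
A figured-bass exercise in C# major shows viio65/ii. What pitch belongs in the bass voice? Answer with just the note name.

E#

The applied chord viio65/ii is rooted on C##: C##-E#-G#-B.
The figure 65 means first inversion — the third is in the bass.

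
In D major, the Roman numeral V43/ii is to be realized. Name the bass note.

F#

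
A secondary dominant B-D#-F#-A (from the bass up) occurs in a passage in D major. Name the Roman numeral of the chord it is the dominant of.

ii

The chord is a dominant seventh chord on B.
A dominant resolves down a perfect fifth: B → E. In D major, E is scale degree 2, i.e. ii.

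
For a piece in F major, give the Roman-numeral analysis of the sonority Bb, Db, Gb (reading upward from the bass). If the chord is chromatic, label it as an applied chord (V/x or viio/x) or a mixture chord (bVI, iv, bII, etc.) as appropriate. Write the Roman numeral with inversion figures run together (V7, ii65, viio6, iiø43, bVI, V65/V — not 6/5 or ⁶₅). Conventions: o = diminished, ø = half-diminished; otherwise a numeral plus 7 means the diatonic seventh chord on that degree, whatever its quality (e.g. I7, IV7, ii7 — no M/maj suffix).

Stacked in thirds the chord is Gb-Bb-Db: a major triad on Gb.
Gb is the lowered second degree of F major (diatonic 2 would be G). This is the Neapolitan sixth — a major triad on the lowered second degree, here in its customary first inversion.
With Bb in the bass the chord is in first inversion, so the figured bass is 6.

bII6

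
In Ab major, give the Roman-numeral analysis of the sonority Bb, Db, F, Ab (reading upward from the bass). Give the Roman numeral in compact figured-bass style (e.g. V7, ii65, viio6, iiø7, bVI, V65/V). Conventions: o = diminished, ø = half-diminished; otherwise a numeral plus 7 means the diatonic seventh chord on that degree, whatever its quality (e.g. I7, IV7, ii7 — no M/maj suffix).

Stacked in thirds the chord is Bb-Db-F-Ab: a minor seventh chord on Bb.
In Ab major, Bb is the supertonic; the diatonic minor seventh chord there is ii7.

ii7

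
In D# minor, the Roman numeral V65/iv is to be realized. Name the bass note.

The applied chord V65/iv is rooted on D#: D#-F##-A#-C#.
The figure 65 means first inversion — the third is in the bass.

F##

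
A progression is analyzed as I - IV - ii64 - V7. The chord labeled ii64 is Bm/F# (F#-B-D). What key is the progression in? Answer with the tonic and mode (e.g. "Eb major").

A major

ii64 is given as F#-B-D — a minor triad with root B.
ii64 on B implies B is the supertonic; that puts the tonic at A, and the lowercase numeral fits major mode.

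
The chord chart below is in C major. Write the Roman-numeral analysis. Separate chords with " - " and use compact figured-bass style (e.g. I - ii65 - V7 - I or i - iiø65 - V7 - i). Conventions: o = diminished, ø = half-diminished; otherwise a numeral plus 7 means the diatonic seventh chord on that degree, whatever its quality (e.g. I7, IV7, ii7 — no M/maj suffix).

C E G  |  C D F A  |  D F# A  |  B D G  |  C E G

C-E-G: root C is the tonic; major triad there is I.
C-D-F-A has root D, degree 2 in C major, so ii42.
D-F#-A: chromatic; D is V of V, so V/V.
B-D-G: major triad on G = scale degree 5 → V6.
C-E-G: root C is the tonic; major triad there is I.

I - ii42 - V/V - V6 - I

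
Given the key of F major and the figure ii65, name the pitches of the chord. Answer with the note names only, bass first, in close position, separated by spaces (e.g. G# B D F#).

In F major, scale degree 2 is G, and the diatonic chord built there is a minor seventh chord.
That chord is spelled G-Bb-D-F.
The figured bass 65 indicates first inversion, placing the third (Bb) in the bass: Bb-D-F-G.

Bb D F G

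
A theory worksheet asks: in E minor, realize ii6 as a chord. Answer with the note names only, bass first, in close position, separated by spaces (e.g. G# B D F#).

Scale degree 2 in E minor is F#; here the chord built on it is altered to a minor triad. ii6 is the minor supertonic, borrowed from the parallel major (the Dorian ii).
So the chord is F#-A-C#.
With the 6 figure the chord is in first inversion; from the bass A upward in close position it reads A-C#-F#.

A C# F#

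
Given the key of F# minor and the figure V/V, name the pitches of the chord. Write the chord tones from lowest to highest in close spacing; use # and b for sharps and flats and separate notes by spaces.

G# B# D#

The slash means an applied dominant: we want the dominant of V. In F# minor, V is C# major, and its dominant is built on G#.
Building a major triad on G# gives G#-B#-D#.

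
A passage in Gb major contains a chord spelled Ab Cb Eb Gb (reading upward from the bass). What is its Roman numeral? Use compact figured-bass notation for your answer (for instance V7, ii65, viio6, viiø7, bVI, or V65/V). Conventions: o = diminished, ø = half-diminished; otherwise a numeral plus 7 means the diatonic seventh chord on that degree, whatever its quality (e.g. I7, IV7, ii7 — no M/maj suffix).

ii7

The pitches Ab-Cb-Eb-Gb form a minor seventh chord rooted on Ab.
Ab is scale degree 2 in Gb major, and a minor seventh chord on that degree is written ii7.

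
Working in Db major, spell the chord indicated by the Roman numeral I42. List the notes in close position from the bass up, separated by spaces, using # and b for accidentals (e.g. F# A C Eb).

C Db F Ab

The numeral's case and figure indicate a major seventh chord. In Db major its root, the first degree, is Db.
That chord is spelled Db-F-Ab-C.
The figured bass 42 indicates third inversion, placing the seventh (C) in the bass: C-Db-F-Ab.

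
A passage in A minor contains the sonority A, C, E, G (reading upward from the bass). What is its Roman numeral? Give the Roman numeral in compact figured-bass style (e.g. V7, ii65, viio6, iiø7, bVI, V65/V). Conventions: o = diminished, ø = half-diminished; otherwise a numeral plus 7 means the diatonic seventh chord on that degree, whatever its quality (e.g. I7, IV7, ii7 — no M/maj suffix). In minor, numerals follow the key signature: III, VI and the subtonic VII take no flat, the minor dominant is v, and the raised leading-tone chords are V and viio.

Stacked in thirds the chord is A-C-E-G: a minor seventh chord on A.
In A minor, A is the tonic; the diatonic minor seventh chord there is i7.

i7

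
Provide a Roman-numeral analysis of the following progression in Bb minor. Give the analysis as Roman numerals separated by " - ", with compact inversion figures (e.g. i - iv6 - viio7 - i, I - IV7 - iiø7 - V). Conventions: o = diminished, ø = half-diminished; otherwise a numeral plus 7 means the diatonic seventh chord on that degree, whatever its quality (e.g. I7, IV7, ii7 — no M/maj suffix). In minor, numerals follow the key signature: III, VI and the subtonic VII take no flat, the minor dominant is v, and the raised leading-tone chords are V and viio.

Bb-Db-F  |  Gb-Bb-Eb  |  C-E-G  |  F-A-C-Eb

i - iv6 - V/V - V7

Bb-Db-F: root Bb is the tonic; minor triad there is i.
Gb-Bb-Eb: root Eb is the subdominant; minor triad there is iv6.
C-E-G: chromatic; C is V of V, so V/V.
F-A-C-Eb has root F, degree 5 in Bb minor, so V7.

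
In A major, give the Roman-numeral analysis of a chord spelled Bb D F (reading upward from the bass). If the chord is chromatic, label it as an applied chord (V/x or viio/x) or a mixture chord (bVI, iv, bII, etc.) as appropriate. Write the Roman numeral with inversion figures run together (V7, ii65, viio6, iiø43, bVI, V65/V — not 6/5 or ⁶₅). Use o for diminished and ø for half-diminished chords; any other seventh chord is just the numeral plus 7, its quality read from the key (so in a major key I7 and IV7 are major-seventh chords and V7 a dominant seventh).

The pitches Bb-D-F form a major triad rooted on Bb.
Bb is the lowered second degree of A major (diatonic 2 would be B). This is the Neapolitan chord — a major triad on the lowered second degree.

bII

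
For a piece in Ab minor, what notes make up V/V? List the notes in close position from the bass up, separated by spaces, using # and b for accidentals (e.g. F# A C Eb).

Bb D F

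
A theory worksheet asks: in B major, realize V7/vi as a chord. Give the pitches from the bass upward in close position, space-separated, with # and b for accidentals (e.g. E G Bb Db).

V7/vi is a secondary dominant — the dominant seventh of vi. vi in B major is G#, so the applied chord's root is D#, a perfect fifth above.
Building a dominant seventh chord on D# gives D#-F##-A#-C#.

D# F## A# C#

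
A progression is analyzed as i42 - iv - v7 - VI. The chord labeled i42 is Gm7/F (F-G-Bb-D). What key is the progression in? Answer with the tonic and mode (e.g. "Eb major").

G minor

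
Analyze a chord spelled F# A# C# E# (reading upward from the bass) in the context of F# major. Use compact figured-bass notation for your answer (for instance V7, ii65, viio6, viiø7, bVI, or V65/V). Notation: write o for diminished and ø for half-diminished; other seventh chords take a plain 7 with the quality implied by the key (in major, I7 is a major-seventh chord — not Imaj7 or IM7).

Stacked in thirds the chord is F#-A#-C#-E#: a major seventh chord on F#.
F# is scale degree 1 in F# major, and a major seventh chord on that degree is written I7.

I7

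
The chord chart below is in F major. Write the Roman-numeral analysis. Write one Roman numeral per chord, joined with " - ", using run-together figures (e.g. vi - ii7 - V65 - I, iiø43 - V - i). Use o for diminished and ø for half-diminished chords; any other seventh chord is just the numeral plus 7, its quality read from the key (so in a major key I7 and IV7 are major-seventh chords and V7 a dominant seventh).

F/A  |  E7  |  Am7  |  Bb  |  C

I6 - V7/iii - iii7 - IV - V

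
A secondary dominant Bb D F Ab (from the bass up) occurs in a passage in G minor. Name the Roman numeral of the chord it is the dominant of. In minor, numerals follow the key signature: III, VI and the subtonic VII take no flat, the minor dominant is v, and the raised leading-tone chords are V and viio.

VI

The chord is a dominant seventh chord on Bb.
A dominant resolves down a perfect fifth: Bb → Eb. In G minor, Eb is scale degree 6, i.e. VI.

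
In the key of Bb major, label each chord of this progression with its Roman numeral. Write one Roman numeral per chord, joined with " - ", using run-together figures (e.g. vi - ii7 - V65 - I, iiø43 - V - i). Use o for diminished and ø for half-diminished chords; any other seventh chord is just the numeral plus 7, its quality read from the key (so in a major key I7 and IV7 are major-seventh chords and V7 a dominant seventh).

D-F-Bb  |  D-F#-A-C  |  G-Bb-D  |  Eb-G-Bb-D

D-F-Bb: major triad on Bb = scale degree 1 → I6.
D-F#-A-C: a dominant seventh chord on D, the applied dominant of vi → V7/vi.
G-Bb-D has root G, degree 6 in Bb major, so vi.
Eb-G-Bb-D: root Eb is the subdominant; major seventh chord there is IV7.

I6 - V7/vi - vi - IV7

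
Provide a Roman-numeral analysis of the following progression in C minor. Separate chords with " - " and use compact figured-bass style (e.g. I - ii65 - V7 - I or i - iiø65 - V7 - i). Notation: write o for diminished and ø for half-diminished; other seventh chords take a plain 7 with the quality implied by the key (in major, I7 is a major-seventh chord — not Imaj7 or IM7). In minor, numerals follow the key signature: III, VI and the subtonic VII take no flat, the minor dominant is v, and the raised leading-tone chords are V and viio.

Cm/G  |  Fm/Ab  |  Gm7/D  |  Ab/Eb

i64 - iv6 - v43 - VI64

Cm/G has root C, degree 1 in C minor, so i64.
Fm/Ab: minor triad on F = scale degree 4 → iv6.
Gm7/D: minor seventh chord on G = scale degree 5 → v43.
Ab/Eb: root Ab is the submediant; major triad there is VI64.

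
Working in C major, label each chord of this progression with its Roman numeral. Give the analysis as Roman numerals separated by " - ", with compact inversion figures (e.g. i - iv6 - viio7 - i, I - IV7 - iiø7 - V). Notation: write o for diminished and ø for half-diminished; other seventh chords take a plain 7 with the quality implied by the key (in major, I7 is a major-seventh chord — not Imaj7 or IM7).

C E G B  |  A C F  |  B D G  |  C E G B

I7 - IV6 - V6 - I7

C-E-G-B: major seventh chord on C = scale degree 1 → I7.
A-C-F: root F is the subdominant; major triad there is IV6.
B-D-G: root G is the dominant; major triad there is V6.
C-E-G-B has root C, degree 1 in C major, so I7.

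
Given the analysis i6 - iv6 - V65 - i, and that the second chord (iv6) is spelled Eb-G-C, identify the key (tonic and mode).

The chord Cm/Eb is a minor triad rooted on C; its label is iv6.
If C is scale degree 4 and the mode makes that degree carry a minor triad, the tonic is G and the mode is minor.

G minor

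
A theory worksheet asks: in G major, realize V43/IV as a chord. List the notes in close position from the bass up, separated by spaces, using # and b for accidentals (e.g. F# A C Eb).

D F G B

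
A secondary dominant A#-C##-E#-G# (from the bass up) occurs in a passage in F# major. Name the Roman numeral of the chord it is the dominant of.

vi

The chord is a dominant seventh chord on A#.
A dominant resolves down a perfect fifth: A# → D#. In F# major, D# is scale degree 6, i.e. vi.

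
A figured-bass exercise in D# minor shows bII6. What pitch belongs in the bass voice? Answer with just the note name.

G#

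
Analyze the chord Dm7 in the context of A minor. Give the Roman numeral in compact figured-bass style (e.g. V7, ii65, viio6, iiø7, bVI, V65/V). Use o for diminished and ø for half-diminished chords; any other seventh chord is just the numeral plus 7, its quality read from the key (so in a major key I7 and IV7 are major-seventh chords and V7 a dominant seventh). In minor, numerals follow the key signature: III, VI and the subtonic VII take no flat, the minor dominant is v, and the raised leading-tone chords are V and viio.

iv7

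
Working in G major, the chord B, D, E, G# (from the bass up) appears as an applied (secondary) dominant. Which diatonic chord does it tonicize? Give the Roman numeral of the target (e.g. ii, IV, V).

ii

The chord is a dominant seventh chord on E.
A dominant resolves down a perfect fifth: E → A. In G major, A is scale degree 2, i.e. ii.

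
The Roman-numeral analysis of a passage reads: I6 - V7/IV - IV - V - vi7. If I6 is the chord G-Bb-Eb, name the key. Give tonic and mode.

I6 is given as G-Bb-Eb — a major triad with root Eb.
If Eb is scale degree 1 and the mode makes that degree carry a major triad, the tonic is Eb and the mode is major.

Eb major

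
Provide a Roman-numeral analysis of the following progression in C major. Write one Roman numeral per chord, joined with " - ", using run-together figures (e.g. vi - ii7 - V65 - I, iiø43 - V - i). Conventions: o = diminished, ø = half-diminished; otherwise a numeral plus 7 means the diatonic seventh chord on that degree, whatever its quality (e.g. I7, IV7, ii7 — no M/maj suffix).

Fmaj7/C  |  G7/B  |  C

IV43 - V65 - I

Fmaj7/C has root F, degree 4 in C major, so IV43.
G7/B: dominant seventh chord on G = scale degree 5 → V65.
C has root C, degree 1 in C major, so I.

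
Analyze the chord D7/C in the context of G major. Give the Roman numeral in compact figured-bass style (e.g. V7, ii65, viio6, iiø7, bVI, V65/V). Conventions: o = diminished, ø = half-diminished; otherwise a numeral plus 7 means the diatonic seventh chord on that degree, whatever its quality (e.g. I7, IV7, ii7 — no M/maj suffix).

Stacked in thirds the chord is D-F#-A-C: a dominant seventh chord on D.
In G major, D is the dominant; the diatonic dominant seventh chord there is V7.
With C in the bass the chord is in third inversion, so the figured bass is 42.

V42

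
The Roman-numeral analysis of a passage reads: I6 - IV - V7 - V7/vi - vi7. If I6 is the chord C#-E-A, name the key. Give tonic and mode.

The chord A/C# is a major triad rooted on A; its label is I6.
If A is scale degree 1 and the mode makes that degree carry a major triad, the tonic is A and the mode is major.

A major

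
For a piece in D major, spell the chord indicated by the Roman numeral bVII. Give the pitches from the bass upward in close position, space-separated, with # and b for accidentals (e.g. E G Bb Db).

C E G

bVII is a major triad on the lowered seventh degree (the subtonic), borrowed from the parallel minor. In D major that root is C.
So the chord is C-E-G, a major triad.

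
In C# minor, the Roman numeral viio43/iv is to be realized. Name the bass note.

B

The applied chord viio43/iv is rooted on E#: E#-G#-B-D.
The figure 43 means second inversion — the fifth is in the bass.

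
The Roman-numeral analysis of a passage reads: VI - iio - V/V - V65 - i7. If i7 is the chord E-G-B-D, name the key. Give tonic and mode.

The anchor chord is a minor seventh chord on E, labeled i7.
If E is scale degree 1 and the mode makes that degree carry a minor seventh chord, the tonic is E and the mode is minor.

E minor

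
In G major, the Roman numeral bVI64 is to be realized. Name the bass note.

Bb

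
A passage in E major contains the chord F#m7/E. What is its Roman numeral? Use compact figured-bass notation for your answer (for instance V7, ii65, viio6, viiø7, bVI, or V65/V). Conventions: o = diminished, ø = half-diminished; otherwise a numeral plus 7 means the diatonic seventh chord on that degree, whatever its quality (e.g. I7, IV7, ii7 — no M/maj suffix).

Stacked in thirds the chord is F#-A-C#-E: a minor seventh chord on F#.
In E major, F# is the supertonic; the diatonic minor seventh chord there is ii7.
With E in the bass the chord is in third inversion, so the figured bass is 42.

ii42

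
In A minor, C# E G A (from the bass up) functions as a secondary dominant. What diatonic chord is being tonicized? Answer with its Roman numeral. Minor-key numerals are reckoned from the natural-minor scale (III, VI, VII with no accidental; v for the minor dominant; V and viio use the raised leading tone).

iv

The chord is a dominant seventh chord on A.
A dominant resolves down a perfect fifth: A → D. In A minor, D is scale degree 4, i.e. iv.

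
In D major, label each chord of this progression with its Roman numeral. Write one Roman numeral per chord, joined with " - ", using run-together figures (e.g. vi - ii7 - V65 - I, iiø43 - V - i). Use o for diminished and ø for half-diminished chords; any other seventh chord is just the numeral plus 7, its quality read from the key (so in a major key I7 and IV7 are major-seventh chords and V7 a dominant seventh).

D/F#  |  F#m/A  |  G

I6 - iii6 - IV

D/F# has root D, degree 1 in D major, so I6.
F#m/A: minor triad on F# = scale degree 3 → iii6.
G: root G is the subdominant; major triad there is IV.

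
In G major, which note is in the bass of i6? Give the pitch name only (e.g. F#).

i in G major has root G; the chord is G-Bb-D.
The figure 6 means first inversion — the third is in the bass.

Bb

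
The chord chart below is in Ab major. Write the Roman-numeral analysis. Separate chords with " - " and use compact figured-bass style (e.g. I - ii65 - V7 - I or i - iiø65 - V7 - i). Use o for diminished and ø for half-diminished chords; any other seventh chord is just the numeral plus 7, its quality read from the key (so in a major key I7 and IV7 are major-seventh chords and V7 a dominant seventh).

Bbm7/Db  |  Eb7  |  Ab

Bbm7/Db: minor seventh chord on Bb = scale degree 2 → ii65.
Eb7: root Eb is the dominant; dominant seventh chord there is V7.
Ab: root Ab is the tonic; major triad there is I.

ii65 - V7 - I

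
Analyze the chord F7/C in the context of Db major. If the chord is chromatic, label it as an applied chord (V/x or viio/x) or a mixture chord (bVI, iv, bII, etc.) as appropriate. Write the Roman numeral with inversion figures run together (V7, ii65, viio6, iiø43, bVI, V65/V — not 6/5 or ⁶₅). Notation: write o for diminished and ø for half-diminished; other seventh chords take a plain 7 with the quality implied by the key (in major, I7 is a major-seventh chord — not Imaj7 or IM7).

The pitches F-A-C-Eb form a dominant seventh chord rooted on F.
F is not a diatonic chord root with this quality in Db major, but it lies a perfect fifth above Bb (vi), so the chord functions as an applied dominant of vi.
With C in the bass the chord is in second inversion, so the figured bass is 43.

V43/vi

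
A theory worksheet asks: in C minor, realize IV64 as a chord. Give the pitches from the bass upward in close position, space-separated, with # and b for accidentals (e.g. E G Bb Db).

C F A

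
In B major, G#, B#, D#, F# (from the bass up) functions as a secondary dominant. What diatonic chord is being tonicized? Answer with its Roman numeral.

The chord is a dominant seventh chord on G#.
A dominant resolves down a perfect fifth: G# → C#. In B major, C# is scale degree 2, i.e. ii.

ii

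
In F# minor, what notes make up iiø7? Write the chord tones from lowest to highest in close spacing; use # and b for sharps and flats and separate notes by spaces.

In F# minor, the supertonic is G#, and the diatonic chord built there is a half-diminished seventh chord.
Stacking thirds from G# gives G#-B-D-F#.

G# B D F#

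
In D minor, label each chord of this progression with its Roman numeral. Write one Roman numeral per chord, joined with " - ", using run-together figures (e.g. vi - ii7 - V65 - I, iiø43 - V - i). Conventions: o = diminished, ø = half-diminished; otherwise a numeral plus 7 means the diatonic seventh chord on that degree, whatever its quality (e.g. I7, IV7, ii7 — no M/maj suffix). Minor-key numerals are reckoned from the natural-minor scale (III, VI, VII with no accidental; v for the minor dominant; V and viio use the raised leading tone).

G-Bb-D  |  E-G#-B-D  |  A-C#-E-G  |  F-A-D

G-Bb-D: minor triad on G = scale degree 4 → iv.
E-G#-B-D: a dominant seventh chord on E, the applied dominant of V → V7/V.
A-C#-E-G has root A, degree 5 in D minor, so V7.
F-A-D has root D, degree 1 in D minor, so i6.

iv - V7/V - V7 - i6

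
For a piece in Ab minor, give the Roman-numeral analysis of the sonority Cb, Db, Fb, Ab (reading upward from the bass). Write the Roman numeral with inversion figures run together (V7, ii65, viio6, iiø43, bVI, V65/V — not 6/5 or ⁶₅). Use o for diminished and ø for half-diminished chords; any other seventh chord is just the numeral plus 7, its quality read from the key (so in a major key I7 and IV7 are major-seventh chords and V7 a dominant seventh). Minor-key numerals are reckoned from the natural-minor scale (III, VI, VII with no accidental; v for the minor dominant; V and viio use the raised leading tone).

iv42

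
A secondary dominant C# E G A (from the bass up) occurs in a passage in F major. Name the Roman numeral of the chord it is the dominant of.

vi

The chord is a dominant seventh chord on A.
A dominant resolves down a perfect fifth: A → D. In F major, D is scale degree 6, i.e. vi.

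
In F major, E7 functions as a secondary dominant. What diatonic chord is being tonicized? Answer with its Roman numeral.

The chord is a dominant seventh chord on E.
A dominant resolves down a perfect fifth: E → A. In F major, A is scale degree 3, i.e. iii.

iii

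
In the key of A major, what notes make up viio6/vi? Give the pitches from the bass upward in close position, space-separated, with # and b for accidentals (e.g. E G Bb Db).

viio6/vi is a secondary leading-tone chord. The target vi is F# in A major; the applied chord is rooted a semitone below, on E#.
Building a diminished triad on E# gives E#-G#-B.
The figured bass 6 indicates first inversion, placing the third (G#) in the bass: G#-B-E#.

G# B E#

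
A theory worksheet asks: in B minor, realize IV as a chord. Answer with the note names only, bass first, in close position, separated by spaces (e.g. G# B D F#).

E G# B

IV is the major subdominant, borrowed from the parallel major. In B minor that root is E.
So the chord is E-G#-B, a major triad.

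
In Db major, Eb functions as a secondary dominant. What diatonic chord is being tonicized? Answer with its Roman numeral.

The chord is a major triad on Eb.
A dominant resolves down a perfect fifth: Eb → Ab. In Db major, Ab is scale degree 5, i.e. V.

V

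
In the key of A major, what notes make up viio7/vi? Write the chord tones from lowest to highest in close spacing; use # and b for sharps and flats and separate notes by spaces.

E# G# B D

The slash marks an applied leading-tone chord: viio of vi. In A major, vi is F#, so the leading tone to it is E#, a half step below.
Building a fully diminished seventh chord on E# gives E#-G#-B-D.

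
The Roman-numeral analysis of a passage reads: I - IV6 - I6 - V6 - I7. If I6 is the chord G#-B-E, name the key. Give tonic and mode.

E major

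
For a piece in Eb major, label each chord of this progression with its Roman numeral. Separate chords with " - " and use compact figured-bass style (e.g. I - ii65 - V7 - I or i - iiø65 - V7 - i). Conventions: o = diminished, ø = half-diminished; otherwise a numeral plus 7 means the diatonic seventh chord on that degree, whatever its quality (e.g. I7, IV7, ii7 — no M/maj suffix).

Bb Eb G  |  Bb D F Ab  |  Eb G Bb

Bb-Eb-G has root Eb, degree 1 in Eb major, so I64.
Bb-D-F-Ab: dominant seventh chord on Bb = scale degree 5 → V7.
Eb-G-Bb has root Eb, degree 1 in Eb major, so I.

I64 - V7 - I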